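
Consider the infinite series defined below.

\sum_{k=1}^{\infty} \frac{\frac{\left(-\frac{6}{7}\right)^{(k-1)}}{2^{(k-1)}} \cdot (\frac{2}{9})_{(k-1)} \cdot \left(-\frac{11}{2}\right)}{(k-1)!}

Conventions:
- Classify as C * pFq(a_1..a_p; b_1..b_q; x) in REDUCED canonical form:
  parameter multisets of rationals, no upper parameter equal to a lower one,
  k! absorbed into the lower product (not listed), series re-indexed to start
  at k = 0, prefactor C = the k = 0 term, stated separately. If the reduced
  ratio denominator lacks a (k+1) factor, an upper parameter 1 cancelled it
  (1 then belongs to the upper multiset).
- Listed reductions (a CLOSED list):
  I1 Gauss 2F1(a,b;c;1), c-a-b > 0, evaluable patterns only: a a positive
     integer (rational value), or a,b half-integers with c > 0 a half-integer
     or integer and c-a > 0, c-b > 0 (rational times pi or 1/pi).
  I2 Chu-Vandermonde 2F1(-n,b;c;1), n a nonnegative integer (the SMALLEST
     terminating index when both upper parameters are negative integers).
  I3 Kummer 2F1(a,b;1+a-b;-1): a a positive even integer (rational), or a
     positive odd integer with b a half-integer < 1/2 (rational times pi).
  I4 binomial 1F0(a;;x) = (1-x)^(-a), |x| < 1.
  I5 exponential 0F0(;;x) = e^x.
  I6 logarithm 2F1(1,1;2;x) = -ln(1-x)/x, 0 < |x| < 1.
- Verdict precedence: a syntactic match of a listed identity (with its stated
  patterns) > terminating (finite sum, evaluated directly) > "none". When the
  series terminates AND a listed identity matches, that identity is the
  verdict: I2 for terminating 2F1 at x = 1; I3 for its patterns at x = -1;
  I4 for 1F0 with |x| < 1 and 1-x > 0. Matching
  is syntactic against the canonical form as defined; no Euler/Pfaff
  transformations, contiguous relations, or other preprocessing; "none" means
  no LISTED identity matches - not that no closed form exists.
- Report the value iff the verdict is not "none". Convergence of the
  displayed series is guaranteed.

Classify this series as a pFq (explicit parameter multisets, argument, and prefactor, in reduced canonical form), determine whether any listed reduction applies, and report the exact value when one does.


The series (x = -\frac{3}{7}) is 1F0: upper {\frac{2}{9}}, lower {-}, prefactor -\frac{11}{2}. Verdict: the I4 binomial reduction fires (the 1F0 binomial series: exponent -2/9, x = -\frac{3}{7}). Its exact value is \left(-\frac{11}{2}\right) \cdot \left(\frac{10}{7}\right)^{-\frac{2}{9}}.

Key observation: t_0 = -\frac{11}{2} here, and the two k-th powers (C = -11/2, x = -3/7) combine into one argument.
Step ratio: r(k) = -\frac{3}{7} * (k+\frac{2}{9}) / [(k+1)] - rational in k. x = -\frac{3}{7}; t_0 = -\frac{11}{2}; negate the roots.


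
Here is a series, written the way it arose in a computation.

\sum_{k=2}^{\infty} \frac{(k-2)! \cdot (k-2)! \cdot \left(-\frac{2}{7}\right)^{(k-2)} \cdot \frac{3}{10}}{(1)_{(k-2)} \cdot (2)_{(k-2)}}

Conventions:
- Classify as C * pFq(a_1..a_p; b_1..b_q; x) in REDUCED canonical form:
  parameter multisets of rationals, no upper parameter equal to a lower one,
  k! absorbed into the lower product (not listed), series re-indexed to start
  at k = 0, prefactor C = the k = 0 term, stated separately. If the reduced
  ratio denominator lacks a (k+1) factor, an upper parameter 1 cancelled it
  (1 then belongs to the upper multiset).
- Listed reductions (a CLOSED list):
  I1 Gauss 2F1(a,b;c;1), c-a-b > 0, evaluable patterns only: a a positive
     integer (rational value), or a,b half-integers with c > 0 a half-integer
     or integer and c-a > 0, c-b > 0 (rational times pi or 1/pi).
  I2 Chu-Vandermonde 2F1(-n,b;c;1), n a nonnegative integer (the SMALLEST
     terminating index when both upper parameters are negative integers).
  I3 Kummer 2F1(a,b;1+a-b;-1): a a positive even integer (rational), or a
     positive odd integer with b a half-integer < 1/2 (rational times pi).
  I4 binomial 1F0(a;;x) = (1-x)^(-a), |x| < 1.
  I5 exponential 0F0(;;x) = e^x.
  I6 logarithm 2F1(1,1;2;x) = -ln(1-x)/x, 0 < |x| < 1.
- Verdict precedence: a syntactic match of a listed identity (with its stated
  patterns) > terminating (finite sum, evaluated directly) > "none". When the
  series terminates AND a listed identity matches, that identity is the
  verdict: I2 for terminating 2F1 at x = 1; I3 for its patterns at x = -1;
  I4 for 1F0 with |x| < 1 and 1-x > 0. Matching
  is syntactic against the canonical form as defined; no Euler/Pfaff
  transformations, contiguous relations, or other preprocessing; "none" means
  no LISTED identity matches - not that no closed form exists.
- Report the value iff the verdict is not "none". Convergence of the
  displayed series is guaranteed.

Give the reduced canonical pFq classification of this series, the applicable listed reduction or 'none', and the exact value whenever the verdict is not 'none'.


This is \frac{3}{10} * 2F1(1, 1; 2; -\frac{2}{7}) in reduced canonical form. Verdict: logarithm (I6) applies (the logarithm: parameters (1,1;2), x = -\frac{2}{7}). Its exact value is \frac{21}{20} \cdot \ln\left(\frac{9}{7}\right).

Structural cue: t_0 being \frac{3}{10}, the factorial ratio (C = 3/10) (k+a-1)!/(a-1)! is a rising factorial (a)_k.
Ratio: r(k) = -\frac{2}{7} * (k+1) (k+1) / [(k+2) (k+1)] ; factor over Q: parameters, x = -\frac{2}{7}, and C = \frac{3}{10}.


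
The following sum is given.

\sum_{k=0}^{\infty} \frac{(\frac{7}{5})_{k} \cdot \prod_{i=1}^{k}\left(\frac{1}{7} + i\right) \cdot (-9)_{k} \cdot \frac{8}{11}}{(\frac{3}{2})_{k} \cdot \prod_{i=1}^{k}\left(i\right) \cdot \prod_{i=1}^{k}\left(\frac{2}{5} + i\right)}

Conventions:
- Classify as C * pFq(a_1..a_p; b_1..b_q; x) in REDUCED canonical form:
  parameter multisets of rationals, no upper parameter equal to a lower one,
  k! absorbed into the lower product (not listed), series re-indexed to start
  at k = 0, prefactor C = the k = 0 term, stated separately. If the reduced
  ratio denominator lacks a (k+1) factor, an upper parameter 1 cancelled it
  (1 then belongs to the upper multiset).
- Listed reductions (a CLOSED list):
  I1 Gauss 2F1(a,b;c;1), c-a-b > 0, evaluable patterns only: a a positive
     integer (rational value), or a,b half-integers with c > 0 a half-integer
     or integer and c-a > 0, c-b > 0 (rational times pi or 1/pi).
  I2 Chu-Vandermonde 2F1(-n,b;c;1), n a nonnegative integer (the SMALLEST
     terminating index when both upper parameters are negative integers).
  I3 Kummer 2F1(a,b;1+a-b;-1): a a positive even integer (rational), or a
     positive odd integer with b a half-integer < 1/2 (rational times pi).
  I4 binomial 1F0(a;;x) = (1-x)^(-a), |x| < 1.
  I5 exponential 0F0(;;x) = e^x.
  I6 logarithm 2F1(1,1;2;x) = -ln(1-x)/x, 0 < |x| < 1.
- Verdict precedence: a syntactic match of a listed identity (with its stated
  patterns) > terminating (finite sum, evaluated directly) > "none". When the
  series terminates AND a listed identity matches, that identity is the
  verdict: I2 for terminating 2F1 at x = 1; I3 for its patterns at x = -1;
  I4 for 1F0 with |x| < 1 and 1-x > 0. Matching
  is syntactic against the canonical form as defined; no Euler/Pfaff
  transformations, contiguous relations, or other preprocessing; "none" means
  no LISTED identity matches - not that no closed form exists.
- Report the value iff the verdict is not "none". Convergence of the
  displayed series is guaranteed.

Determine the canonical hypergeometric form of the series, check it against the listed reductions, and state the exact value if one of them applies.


Key observation: t_0 = \frac{8}{11} here, and the lower running product (C = 8/11) is a rising factorial.
Step ratio: r(k) = 1 * (k-9) (k+\frac{8}{7}) / [(k+\frac{3}{2}) (k+1)] - poly over poly, x = 1 from leading terms; C = \frac{8}{11} at k = 0.

Reduced: x = 1, 2F1, upper = {-9, \frac{8}{7}}, lower = {\frac{3}{2}}, C = \frac{8}{11}. Verdict (x = 1): Chu-Vandermonde (I2) applies (terminating 2F1 at x = 1 with n = 9, b = 8/7, c = \frac{3}{2}). Exact value: \frac{1051271560}{52822871563}.


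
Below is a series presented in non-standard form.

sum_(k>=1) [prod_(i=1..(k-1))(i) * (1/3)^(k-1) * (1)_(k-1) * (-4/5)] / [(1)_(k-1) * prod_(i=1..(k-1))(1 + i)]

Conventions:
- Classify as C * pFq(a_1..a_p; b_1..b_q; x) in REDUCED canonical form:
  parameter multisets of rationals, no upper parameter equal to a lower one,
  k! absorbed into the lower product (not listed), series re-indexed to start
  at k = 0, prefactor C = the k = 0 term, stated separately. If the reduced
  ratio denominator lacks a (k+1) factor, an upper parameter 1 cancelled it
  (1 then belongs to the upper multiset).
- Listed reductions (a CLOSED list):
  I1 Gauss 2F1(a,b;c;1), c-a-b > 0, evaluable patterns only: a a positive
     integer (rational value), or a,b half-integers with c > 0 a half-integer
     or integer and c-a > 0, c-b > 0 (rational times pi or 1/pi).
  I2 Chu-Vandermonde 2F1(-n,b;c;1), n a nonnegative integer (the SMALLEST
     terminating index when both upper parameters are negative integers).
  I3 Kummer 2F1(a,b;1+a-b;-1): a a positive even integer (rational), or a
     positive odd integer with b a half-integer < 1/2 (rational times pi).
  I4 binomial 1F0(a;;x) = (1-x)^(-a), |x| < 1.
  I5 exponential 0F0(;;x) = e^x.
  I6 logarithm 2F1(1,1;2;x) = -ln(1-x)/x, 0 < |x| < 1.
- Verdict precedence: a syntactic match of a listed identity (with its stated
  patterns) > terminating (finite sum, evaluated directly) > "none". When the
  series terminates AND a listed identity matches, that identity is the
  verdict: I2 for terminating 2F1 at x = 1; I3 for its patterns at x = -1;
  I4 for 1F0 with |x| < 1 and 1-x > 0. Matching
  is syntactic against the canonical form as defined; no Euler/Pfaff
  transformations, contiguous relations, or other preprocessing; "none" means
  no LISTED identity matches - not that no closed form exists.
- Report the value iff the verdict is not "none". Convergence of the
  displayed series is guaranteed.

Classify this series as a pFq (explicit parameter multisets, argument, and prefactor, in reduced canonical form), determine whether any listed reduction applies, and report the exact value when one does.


The series (x = 1/3) is 2F1: upper {1, 1}, lower {2}, prefactor -4/5. Verdict: this is the I6 logarithm reduction (the logarithm: parameters (1,1;2), x = 1/3). Exact value: (12/5) * ln(2/3).

The tell: from the first term -4/5: (1)_k (C = -4/5, x = 1/3) is k! itself.
Step ratio: r(k) = (1/3) * (k+1) (k+1) / [(k+2) (k+1)] - rational in k, leading ratio (1/3); with t_0 = -4/5, classification follows.


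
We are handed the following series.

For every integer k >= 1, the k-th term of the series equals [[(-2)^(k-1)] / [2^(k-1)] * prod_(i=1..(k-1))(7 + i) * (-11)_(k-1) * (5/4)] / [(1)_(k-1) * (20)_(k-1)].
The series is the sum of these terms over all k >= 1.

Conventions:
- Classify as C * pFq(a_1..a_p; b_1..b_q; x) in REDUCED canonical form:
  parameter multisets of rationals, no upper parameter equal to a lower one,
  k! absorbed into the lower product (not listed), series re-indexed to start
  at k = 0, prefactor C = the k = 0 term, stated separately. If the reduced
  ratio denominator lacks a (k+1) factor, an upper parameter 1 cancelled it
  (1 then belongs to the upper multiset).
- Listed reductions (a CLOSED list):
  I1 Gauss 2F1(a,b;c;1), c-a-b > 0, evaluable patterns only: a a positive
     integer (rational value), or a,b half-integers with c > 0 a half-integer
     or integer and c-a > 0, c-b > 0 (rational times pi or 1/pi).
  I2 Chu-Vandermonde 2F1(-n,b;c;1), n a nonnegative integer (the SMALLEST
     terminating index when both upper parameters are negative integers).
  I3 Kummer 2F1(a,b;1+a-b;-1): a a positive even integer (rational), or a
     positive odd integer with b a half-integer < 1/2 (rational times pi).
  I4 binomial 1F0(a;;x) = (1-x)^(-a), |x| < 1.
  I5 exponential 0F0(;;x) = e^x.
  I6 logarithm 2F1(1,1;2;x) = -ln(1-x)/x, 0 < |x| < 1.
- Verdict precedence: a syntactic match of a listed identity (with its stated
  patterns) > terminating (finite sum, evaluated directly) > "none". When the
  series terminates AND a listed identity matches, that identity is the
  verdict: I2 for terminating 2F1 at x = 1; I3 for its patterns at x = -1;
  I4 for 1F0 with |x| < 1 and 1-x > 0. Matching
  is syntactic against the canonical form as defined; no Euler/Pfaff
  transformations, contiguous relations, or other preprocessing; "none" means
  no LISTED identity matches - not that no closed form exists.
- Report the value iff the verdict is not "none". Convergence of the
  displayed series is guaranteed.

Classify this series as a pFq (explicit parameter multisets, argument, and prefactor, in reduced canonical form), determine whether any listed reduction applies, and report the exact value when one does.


x = -1 here; the reduced form reads 2F1, upper {-11, 8}, lower {20}, C = 5/4. Verdict at x = -1: Kummer (I3) matches (x = -1; c = 20 equals 1+a-b for upper {-11, 8}: listed pattern). Hence: 969/14.

Key observation: t_0 = 5/4 here, and (1)_k (C = 5/4) is k! itself.
Term ratio: r(k) = (-1) * (k-11) (k+8) / [(k+20) (k+1)] - rational; roots negated = parameters, x = (-1), C = 5/4.


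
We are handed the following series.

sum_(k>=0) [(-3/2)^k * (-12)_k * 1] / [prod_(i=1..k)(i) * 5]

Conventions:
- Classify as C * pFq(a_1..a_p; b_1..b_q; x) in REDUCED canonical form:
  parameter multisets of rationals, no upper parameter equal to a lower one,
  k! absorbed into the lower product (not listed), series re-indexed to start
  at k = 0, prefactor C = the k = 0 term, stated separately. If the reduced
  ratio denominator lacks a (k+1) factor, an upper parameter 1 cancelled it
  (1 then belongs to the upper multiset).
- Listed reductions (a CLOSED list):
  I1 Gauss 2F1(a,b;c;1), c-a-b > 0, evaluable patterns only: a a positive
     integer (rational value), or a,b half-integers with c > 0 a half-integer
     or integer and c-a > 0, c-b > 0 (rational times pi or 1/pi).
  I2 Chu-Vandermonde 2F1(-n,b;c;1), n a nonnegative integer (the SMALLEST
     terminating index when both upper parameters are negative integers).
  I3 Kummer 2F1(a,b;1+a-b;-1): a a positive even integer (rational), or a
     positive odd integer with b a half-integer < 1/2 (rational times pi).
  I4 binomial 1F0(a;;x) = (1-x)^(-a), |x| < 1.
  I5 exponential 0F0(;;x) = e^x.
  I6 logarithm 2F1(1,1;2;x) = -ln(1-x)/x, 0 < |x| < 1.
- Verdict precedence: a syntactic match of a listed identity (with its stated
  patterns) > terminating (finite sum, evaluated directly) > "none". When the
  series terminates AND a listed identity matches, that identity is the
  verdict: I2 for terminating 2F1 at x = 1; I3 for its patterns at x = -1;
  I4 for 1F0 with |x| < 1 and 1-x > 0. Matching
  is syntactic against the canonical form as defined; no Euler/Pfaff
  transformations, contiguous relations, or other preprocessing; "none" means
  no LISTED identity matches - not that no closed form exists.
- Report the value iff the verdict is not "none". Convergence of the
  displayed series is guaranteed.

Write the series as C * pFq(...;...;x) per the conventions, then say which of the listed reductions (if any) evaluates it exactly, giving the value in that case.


Key observation: t_0 = 1/5 here, and the constant factors (C = 1/5, x = -3/2) combine into one prefactor.
Term ratio: r(k) = (-3/2) * (k-12) / [(k+1)] - rational; roots negated = parameters, x = (-3/2), C = 1/5.

With C = 1/5: the canonical form is 1F0(-12; -; -3/2). Verdict: terminating. (-12)_k vanishes past k = 12, leaving a 13-term sum, computed directly. Its exact value is 48828125/4096.


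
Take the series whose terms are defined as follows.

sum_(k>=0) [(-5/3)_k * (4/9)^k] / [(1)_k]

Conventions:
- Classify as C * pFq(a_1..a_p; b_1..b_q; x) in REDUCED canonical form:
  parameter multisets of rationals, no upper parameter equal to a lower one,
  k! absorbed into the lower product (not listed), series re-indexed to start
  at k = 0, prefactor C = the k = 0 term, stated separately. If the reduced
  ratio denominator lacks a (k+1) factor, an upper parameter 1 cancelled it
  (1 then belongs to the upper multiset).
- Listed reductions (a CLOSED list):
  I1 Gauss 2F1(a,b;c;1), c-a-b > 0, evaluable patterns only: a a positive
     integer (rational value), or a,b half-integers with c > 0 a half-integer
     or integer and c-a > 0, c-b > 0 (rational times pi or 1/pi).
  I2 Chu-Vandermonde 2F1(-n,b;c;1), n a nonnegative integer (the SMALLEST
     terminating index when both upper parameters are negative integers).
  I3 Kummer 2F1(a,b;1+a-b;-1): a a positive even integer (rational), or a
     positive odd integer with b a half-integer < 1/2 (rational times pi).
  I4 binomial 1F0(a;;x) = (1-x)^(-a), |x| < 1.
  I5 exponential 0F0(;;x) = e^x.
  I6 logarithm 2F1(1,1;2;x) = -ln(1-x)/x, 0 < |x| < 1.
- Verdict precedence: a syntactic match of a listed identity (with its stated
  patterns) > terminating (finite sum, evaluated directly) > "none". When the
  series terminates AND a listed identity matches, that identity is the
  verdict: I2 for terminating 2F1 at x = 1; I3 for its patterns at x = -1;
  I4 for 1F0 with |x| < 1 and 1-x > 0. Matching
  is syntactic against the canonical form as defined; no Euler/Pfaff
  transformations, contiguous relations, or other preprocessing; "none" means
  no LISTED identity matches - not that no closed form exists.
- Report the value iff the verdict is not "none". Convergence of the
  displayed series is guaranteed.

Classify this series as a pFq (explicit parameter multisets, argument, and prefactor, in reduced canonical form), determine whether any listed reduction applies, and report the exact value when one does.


First insight: from the first term 1: (1)_k (C = 1) is k! itself.
Adjacent-term ratio: r(k) = (4/9) * (k-5/3) / [(k+1)] ; factor over Q: parameters, x = (4/9), and C = 1.

Prefactor 1, argument 4/9: 1F0 with upper {-5/3} over lower {-}. Verdict: the binomial series (I4) matches (the 1F0 binomial series: exponent 5/3, x = 4/9). Sum: (5/9)^(5/3).


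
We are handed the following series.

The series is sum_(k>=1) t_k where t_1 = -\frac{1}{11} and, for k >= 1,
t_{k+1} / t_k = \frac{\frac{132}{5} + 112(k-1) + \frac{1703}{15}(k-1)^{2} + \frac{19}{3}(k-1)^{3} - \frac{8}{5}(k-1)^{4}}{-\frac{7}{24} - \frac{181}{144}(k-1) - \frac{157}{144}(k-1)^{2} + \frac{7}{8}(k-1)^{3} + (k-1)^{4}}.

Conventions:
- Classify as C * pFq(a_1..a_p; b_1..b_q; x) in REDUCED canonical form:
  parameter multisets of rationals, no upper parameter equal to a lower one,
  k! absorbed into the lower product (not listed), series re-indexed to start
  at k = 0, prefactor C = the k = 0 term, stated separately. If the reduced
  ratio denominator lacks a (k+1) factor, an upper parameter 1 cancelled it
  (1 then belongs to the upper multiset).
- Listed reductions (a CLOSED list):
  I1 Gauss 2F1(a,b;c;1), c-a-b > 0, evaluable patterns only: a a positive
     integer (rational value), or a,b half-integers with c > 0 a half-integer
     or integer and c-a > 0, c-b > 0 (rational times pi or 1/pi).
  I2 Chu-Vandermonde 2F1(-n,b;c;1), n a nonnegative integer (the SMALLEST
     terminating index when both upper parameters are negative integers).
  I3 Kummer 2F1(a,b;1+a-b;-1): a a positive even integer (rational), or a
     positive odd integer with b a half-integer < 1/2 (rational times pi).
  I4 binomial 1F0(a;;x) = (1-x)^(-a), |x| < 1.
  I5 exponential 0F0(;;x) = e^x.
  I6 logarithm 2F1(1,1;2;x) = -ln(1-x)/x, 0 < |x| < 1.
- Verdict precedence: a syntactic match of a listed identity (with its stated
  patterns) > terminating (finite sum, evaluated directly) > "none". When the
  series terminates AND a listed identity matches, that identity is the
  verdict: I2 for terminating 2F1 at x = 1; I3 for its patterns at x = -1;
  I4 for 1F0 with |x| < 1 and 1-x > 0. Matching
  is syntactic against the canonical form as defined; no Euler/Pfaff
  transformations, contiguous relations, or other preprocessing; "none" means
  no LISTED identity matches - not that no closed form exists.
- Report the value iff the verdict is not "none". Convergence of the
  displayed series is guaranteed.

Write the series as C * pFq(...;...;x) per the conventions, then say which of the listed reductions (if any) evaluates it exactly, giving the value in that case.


With C = -\frac{1}{11}: the canonical form is 2F1(-11, 6; -\frac{7}{6}; -\frac{8}{5}). Verdict: terminating. With -11 upstairs the series is a 12-term polynomial sum; evaluated term by term. Hence: -\frac{5994133935006803088749265851}{4354046996728515625}.

The tell: with t_0 = -\frac{1}{11}, the expanded ratio factors over Q; C = -1/11, roots give parameters.
Consecutive-term ratio: r(k) = -\frac{8}{5} * (k-11) (k+6) / [(k-\frac{7}{6}) (k+1)] - poly over poly, x = -\frac{8}{5} from leading terms; C = -\frac{1}{11} at k = 0.


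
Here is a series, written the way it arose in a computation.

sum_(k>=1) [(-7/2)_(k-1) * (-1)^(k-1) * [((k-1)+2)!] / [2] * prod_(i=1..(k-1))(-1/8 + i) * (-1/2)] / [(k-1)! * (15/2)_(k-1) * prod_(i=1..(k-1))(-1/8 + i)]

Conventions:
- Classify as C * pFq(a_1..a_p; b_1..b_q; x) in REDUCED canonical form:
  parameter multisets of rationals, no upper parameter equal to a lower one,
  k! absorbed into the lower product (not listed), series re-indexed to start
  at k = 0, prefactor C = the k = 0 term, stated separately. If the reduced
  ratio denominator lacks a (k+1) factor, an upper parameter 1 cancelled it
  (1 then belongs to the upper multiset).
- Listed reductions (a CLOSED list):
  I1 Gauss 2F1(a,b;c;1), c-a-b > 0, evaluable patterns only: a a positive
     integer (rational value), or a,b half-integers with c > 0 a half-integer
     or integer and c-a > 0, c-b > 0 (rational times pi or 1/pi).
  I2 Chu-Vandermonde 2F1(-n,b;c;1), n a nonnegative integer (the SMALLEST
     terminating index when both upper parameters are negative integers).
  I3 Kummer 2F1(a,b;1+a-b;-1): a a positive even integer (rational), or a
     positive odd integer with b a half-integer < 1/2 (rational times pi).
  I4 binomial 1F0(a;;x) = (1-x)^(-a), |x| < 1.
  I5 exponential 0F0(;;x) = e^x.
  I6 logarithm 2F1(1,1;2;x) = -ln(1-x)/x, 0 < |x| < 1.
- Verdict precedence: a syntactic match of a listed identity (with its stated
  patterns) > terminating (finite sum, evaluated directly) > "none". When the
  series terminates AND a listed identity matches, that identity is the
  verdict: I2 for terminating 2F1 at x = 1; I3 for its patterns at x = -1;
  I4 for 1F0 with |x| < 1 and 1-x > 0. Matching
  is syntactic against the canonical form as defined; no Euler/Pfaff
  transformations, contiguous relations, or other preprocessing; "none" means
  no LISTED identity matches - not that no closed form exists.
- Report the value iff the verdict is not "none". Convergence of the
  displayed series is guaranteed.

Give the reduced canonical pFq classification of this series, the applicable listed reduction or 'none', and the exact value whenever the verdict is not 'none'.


Canonical form: C = -1/2 times 2F1 with upper {-7/2, 3}, lower {15/2}, x = -1. Verdict: Kummer (I3) applies (x = -1; c = 15/2 equals 1+a-b for upper {-7/2, 3}: listed pattern). Exact value: (-9009/16384) * pi.

The tell: with t_0 = -1/2, the factorial ratio (prefactor -1/2) (k+a-1)!/(a-1)! is a rising factorial (a)_k.
Consecutive-term ratio: r(k) = (-1) * (k-7/2) (k+3) / [(k+15/2) (k+1)] - rational in k, leading ratio (-1); with t_0 = -1/2, classification follows.


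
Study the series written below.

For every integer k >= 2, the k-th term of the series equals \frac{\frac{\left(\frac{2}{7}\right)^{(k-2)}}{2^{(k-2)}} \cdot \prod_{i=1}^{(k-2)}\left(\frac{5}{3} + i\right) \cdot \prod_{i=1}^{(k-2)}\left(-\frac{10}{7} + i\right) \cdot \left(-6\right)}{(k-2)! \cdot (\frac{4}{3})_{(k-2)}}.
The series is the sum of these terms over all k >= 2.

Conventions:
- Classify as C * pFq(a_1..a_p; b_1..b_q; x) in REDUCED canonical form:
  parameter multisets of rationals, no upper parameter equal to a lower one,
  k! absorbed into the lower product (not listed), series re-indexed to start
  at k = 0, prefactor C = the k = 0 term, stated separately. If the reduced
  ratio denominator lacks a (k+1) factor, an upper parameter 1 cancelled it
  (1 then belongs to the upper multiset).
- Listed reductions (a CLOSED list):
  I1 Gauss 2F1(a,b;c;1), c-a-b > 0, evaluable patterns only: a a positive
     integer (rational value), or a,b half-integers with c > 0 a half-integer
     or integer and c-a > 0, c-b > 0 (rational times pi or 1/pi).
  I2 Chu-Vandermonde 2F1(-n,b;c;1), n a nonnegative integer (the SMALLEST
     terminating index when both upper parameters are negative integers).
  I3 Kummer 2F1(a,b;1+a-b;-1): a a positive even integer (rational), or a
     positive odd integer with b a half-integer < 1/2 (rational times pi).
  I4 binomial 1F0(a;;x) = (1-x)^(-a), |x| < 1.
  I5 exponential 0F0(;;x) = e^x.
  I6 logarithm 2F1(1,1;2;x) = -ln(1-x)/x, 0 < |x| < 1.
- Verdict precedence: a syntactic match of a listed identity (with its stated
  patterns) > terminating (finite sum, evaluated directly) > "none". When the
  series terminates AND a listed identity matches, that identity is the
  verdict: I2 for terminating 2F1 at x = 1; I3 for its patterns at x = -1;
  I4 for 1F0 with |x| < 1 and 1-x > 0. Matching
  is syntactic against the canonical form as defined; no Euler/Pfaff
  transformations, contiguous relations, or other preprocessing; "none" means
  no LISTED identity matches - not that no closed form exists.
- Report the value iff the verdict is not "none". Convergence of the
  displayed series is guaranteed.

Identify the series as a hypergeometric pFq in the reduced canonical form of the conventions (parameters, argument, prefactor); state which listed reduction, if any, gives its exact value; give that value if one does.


Structural cue: t_0 = -6 here, and the running product (C = -6) telescopes to a rising factorial.
Adjacent-term ratio: r(k) = \frac{1}{7} * (k-\frac{3}{7}) (k+\frac{8}{3}) / [(k+\frac{4}{3}) (k+1)] ; factor over Q: parameters, x = \frac{1}{7}, and C = -6.

Classification (C = -6): 2F1 with upper {-\frac{3}{7}, \frac{8}{3}}, lower {\frac{4}{3}}, argument x = \frac{1}{7}. Verdict: none (x = \frac{1}{7}): each listed identity misses the multisets {-\frac{3}{7}, \frac{8}{3}} ; {\frac{4}{3}}.


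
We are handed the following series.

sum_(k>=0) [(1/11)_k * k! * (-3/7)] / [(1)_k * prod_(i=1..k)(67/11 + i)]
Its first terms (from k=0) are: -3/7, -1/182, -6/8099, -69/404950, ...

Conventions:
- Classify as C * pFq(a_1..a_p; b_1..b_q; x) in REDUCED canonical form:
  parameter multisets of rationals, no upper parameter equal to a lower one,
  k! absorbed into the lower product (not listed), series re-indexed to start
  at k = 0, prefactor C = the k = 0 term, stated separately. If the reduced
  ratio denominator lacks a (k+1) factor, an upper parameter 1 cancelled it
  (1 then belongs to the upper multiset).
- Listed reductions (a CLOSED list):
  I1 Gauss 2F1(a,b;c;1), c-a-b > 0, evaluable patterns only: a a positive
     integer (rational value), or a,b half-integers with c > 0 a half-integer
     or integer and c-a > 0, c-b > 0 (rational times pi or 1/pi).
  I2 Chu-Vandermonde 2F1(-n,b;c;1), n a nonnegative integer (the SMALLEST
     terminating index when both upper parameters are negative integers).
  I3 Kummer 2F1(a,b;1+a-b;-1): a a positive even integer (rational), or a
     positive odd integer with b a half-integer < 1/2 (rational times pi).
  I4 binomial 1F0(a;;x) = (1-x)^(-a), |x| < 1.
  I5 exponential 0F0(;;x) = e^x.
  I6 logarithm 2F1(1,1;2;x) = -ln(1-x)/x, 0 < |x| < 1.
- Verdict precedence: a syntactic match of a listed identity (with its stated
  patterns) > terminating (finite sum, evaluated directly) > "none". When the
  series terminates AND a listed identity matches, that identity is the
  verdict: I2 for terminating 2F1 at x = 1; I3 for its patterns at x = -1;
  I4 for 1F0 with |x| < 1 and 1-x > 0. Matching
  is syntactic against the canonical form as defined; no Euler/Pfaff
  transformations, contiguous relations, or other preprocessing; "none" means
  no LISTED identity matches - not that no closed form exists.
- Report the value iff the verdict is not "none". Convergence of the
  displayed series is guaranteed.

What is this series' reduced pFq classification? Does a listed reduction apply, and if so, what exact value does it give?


First insight: x = 1 and the lower running product (C = -3/7) is a rising factorial.
Ratio: r(k) = 1 * (k+1/11) (k+1) / [(k+78/11) (k+1)] - rational; roots negated = parameters, x = 1, C = -3/7.

The series (x = 1) is 2F1: upper {1/11, 1}, lower {78/11}, prefactor -3/7. Verdict at x = 1: Gauss (I1, integer-parameter pattern) matches (x = 1: the Gamma ratio telescopes since c-a-b = 6 > 0 and a = 1 in Z>0). Value: -67/154.


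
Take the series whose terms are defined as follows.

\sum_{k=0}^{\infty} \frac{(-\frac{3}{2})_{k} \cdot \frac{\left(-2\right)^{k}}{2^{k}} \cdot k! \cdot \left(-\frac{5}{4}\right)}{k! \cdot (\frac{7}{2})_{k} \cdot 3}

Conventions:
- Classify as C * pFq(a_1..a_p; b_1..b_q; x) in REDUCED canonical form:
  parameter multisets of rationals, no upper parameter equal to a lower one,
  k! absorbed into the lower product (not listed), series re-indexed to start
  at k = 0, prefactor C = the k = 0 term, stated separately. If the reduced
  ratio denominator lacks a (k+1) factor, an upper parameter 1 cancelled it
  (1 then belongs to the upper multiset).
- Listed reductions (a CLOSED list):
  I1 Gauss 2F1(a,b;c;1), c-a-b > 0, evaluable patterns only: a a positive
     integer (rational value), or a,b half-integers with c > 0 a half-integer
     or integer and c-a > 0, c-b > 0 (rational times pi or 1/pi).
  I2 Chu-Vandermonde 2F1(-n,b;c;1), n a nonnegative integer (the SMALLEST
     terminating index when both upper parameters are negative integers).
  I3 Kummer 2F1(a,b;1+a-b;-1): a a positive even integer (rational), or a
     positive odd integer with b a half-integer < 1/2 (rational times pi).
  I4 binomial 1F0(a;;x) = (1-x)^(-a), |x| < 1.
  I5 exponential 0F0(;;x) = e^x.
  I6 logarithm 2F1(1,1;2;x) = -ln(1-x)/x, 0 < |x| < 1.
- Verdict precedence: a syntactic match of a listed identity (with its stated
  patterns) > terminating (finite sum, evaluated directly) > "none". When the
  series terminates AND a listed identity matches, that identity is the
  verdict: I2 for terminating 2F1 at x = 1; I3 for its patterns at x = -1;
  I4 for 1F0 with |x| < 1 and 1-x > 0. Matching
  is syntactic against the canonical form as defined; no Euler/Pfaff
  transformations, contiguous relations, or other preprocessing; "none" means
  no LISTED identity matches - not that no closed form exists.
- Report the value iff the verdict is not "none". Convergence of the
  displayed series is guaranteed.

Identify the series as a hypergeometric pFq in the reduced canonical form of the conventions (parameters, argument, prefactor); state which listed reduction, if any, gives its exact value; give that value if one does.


Classification (C = -\frac{5}{12}): 2F1 with upper {-\frac{3}{2}, 1}, lower {\frac{7}{2}}, argument x = -1. Verdict: Kummer (I3) matches (x = -1; c = \frac{7}{2} equals 1+a-b for upper {-\frac{3}{2}, 1}: listed pattern). Exact value: \left(-\frac{25}{128}\right) \cdot \pi.

First insight: from the first term -\frac{5}{12}: the constant factors (C = -5/12, x = -1) combine into one prefactor.
Ratio: r(k) = -1 * (k-\frac{3}{2}) (k+1) / [(k+\frac{7}{2}) (k+1)] - rational in k, leading ratio -1; with t_0 = -\frac{5}{12}, classification follows.


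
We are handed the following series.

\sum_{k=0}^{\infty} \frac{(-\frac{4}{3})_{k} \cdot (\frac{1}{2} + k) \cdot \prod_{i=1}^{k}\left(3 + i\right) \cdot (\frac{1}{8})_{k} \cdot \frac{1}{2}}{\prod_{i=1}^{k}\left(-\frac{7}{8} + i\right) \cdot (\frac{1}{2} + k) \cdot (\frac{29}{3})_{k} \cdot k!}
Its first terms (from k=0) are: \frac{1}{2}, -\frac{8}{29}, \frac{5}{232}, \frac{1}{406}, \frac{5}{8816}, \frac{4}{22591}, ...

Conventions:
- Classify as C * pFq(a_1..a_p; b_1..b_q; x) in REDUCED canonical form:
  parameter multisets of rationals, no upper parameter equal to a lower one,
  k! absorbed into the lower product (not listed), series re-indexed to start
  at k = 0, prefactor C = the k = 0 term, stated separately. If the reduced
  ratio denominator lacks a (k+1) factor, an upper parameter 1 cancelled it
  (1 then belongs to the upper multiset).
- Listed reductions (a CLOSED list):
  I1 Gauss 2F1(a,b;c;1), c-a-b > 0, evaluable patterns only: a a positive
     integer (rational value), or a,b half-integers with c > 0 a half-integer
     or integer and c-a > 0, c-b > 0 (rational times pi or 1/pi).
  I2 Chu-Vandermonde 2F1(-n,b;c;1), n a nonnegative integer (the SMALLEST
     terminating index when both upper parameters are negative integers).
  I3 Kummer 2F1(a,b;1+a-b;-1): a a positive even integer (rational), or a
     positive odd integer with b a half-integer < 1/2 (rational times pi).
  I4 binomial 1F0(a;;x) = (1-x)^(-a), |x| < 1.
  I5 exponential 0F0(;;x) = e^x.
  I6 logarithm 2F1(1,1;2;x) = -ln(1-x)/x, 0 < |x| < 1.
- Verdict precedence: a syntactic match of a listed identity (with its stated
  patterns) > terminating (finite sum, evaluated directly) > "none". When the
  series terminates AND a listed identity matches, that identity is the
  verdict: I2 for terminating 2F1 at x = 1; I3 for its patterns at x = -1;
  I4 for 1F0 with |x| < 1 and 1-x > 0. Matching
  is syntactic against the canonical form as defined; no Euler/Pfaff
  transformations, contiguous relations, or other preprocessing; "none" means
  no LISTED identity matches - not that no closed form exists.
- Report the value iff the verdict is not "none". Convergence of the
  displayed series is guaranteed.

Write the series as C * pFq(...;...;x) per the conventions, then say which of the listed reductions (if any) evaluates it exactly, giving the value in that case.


Key observation: from the first term \frac{1}{2}: the parameter 1/8 appears in both the upper and lower lists and cancels (alongside the other common factor).
Term ratio: r(k) = 1 * (k-\frac{4}{3}) (k+4) / [(k+\frac{29}{3}) (k+1)] - rational in k, leading ratio 1; with t_0 = \frac{1}{2}, classification follows.

Reduced: x = 1, 2F1, upper = {-\frac{4}{3}, 4}, lower = {\frac{29}{3}}, C = \frac{1}{2}. Verdict (x = 1): Gauss's theorem (I1) applies (x = 1: the Gamma ratio telescopes since c-a-b = 7 > 0 and a = 4 in Z>0). Exact value: \frac{5083}{20412}.


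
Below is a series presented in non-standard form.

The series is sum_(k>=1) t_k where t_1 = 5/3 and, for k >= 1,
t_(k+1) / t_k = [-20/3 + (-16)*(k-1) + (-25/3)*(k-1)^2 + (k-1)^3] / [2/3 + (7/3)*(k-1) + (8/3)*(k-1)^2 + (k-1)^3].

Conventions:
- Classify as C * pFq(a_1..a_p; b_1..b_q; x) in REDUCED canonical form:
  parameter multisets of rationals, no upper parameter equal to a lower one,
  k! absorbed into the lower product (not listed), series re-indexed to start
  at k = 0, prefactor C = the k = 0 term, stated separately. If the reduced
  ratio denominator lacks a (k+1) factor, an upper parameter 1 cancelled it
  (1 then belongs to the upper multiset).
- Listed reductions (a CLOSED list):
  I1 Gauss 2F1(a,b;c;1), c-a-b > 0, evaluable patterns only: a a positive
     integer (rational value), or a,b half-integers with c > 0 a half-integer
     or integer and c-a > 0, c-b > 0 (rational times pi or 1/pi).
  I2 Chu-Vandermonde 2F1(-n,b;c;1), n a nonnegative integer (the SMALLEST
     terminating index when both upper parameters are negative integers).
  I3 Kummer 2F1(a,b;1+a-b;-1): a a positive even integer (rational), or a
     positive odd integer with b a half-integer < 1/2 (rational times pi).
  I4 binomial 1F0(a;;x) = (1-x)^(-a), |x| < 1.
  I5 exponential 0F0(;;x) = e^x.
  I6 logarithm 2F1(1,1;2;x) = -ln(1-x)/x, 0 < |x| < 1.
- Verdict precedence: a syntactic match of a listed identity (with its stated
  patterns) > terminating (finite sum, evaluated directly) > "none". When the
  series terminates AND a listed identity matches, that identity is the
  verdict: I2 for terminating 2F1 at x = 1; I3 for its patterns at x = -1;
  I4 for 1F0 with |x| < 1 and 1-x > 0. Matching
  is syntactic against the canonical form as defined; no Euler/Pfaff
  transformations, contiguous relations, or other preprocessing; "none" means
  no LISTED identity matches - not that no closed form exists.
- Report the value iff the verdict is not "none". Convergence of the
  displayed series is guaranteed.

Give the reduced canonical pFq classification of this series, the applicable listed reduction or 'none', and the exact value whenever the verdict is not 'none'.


First insight: with t_0 = 5/3, the parameter 1 appears in both the upper and lower lists and cancels (alongside the other common factor).
Step ratio: r(k) = 1 * (k-10) / [(k+1)] - rational; roots negated = parameters, x = 1, C = 5/3.

x = 1 here; the reduced form reads 1F0, upper {-10}, lower {-}, C = 5/3. Verdict: terminating. With -10 upstairs the series is a 11-term polynomial sum; evaluated term by term. Sum: 0.


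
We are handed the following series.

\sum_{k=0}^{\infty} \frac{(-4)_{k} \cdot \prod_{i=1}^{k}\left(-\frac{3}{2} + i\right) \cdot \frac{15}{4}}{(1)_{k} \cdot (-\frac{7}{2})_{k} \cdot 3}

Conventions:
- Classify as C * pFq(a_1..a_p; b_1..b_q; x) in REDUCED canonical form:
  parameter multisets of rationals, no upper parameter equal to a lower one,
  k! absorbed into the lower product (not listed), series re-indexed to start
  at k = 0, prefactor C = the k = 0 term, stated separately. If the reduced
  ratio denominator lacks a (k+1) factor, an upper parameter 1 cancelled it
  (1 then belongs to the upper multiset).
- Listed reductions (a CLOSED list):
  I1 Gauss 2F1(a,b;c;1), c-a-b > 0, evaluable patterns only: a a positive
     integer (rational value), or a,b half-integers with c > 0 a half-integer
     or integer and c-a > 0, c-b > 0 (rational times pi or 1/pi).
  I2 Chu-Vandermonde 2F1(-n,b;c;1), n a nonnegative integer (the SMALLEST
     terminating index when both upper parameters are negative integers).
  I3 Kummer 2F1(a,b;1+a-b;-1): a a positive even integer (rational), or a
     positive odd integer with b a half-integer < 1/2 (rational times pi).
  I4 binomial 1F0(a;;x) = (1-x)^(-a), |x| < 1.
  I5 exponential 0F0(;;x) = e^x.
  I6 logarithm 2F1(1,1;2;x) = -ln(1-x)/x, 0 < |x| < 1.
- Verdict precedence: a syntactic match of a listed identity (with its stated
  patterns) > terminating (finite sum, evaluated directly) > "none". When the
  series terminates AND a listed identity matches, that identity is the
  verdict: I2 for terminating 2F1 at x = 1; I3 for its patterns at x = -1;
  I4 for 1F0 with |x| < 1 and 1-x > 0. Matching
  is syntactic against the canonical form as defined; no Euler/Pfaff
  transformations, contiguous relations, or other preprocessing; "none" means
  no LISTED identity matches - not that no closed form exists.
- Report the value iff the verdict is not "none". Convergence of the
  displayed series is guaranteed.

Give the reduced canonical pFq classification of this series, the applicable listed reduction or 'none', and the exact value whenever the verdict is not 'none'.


With C = \frac{5}{4}: the canonical form is 2F1(-4, -\frac{1}{2}; -\frac{7}{2}; 1). Verdict at x = 1: Vandermonde's identity (I2) matches (terminating 2F1 at x = 1 with n = 4, b = -1/2, c = -\frac{7}{2}). Exact value: 0.

Structural cue: with t_0 = \frac{5}{4}, the constant factors (C = 5/4, x = 1) combine into one prefactor.
Term ratio: r(k) = 1 * (k-4) (k-\frac{1}{2}) / [(k-\frac{7}{2}) (k+1)] - poly over poly, x = 1 from leading terms; C = \frac{5}{4} at k = 0.


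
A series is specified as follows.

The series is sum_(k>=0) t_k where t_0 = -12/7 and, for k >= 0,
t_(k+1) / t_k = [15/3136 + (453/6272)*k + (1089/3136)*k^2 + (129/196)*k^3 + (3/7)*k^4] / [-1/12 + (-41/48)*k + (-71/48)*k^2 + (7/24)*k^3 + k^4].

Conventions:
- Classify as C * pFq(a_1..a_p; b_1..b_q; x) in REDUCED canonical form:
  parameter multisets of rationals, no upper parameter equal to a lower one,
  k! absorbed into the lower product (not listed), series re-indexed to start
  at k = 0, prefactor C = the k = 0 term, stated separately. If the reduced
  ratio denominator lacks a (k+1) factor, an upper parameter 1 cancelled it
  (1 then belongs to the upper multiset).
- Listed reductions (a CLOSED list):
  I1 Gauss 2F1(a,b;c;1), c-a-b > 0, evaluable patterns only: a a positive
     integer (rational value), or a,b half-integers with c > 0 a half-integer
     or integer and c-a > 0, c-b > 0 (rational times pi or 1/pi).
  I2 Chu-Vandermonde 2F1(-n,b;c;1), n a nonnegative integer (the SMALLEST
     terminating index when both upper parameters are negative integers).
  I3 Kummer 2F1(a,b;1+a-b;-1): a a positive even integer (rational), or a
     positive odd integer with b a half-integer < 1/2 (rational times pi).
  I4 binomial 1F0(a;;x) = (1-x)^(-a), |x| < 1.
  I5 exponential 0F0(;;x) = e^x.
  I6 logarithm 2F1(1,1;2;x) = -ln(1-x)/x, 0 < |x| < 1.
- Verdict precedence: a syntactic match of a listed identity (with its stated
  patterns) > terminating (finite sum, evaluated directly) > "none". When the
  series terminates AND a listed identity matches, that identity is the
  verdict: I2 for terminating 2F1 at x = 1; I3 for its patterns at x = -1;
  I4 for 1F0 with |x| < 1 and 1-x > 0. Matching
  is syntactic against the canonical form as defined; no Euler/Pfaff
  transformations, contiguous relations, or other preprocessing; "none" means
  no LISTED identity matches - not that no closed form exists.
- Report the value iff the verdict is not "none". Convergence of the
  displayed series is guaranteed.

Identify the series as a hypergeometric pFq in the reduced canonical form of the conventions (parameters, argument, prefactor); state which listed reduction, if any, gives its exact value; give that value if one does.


At argument 3/7: a 2F1 with upper {2/7, 5/8}, lower {-4/3}, scaled by C = -12/7. Verdict: none - this 2F1 at x = 3/7 matches no listed pattern, and upper {2/7, 5/8} holds no stopper.

The tell: x = (3/7) and the ratio is unreduced: k + 1/2 divides both sides (prefactor -12/7).
Term ratio: r(k) = (3/7) * (k+2/7) (k+5/8) / [(k-4/3) (k+1)] - rational; roots negated = parameters, x = (3/7), C = -12/7.
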